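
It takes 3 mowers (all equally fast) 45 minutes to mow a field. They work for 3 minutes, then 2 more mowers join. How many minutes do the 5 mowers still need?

126/5 minutes

One mower does 1/135 of the job per minute.
After 3 minutes with 3 mowers, 1/15 is done (14/15 left).
With 5 mowers the rate is 5/135 = 1/27, so the rest takes 14/15 ÷ 1/27 = 126/5 minutes.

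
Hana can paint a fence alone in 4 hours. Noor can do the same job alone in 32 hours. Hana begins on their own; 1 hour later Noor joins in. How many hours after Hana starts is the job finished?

11/3 hours

In the first 1 hour Hana alone does 1/4 of the job, leaving 3/4.
Once everyone is working, combined rate: 1/4 + 1/32 = (8 + 1)/32 = 9/32 per hour.
Remaining 3/4 at 9/32 per hour takes 8/3 hours.
Total from the start = 1 + 8/3 = 11/3 hours.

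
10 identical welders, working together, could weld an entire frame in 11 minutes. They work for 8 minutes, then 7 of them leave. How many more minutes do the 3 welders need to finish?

10 minutes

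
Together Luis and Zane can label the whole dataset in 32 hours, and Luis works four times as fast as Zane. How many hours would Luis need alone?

40 hours

Let Zane's rate be r; then Luis's rate is 4r, so together (4 + 1)r = 5r = 1/32.
Thus r = 1/160 per hour.
Zane alone: 160 hours; Luis alone: 40 hours.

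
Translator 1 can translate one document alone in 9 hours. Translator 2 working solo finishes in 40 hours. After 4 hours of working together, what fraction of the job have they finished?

49/90

Combined rate: 1/9 + 1/40 = (40 + 9)/360 = 49/360 per hour.
In 4 hours they complete 4·49/360 = 49/90 of the job.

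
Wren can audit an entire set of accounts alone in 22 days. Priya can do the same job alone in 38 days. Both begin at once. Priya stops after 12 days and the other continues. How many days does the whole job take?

In the first 12 days the combined rate is 15/209, so 180/209 of the job is done, leaving 29/209.
After Priya leaves the rate is 1/22 per day; the remaining 29/209 takes 58/19 days.
Total = 12 + 58/19 = 286/19 days.

286/19 days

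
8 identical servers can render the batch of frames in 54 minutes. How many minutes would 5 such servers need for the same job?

Total work is 8·54 = 432 server-minutes.
With 5 servers: 432/5 minutes.

432/5 minutes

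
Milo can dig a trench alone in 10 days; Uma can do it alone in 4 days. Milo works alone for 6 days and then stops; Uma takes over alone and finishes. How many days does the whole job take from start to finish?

In 6 days Milo does 6/10 = 3/5 of the job, leaving 2/5.
Uma works at 1/4 per day, so finishing takes 2/5 ÷ 1/4 = 8/5 days.
Total time = 6 + 8/5 = 38/5 days.

38/5 days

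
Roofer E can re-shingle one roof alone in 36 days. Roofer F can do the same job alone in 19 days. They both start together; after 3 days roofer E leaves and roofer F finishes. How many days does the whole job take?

In the first 3 days the combined rate is 55/684, so 55/228 of the job is done, leaving 173/228.
After roofer E leaves the rate is 1/19 per day; the remaining 173/228 takes 173/12 days.
Total = 3 + 173/12 = 209/12 days.

209/12 days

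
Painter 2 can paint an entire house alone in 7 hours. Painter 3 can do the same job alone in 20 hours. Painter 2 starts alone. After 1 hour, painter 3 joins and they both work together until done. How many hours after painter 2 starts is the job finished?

In the first 1 hour painter 2 alone does 1/7 of the job, leaving 6/7.
Once everyone is working, combined rate: 1/7 + 1/20 = (20 + 7)/140 = 27/140 per hour.
Remaining 6/7 at 27/140 per hour takes 40/9 hours.
Total from the start = 1 + 40/9 = 49/9 hours.

49/9 hours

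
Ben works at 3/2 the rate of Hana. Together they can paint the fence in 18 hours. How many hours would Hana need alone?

Let Hana's rate be r; then Ben's rate is (3/2)r, so together (3/2 + 1)r = (5/2)r = 1/18.
Thus r = 1/45 per hour.
Hana alone: 45 hours; Ben alone: 30 hours.

45 hours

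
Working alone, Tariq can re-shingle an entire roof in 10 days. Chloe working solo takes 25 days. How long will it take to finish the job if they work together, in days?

50/7 days

Combined rate: 1/10 + 1/25 = (5 + 2)/50 = 7/50 per day.
Time = 1 ÷ (7/50) = 50/7 days.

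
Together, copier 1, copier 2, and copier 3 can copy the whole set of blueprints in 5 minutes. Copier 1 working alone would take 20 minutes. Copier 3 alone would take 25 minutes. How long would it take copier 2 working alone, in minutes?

100/11 minutes

Combined rate is 1/5 per minute.
Known contribution: 1/20 + 1/25 = (5 + 4)/100 = 9/100 per minute.
So copier 2's rate is 1/5 − 9/100 = 11/100, meaning 100/11 minutes alone.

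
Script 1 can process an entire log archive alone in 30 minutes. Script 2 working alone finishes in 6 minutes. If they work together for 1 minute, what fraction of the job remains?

Combined rate: 1/30 + 1/6 = (1 + 5)/30 = 6/30 = 1/5 per minute.
In 1 minute they complete 1·1/5 = 1/5 of the job.
So 4/5 remains.

4/5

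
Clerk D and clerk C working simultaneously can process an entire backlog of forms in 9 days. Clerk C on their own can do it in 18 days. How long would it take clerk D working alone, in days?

Combined rate is 1/9 per day.
Known contribution: 1/18 per day.
So clerk D's rate is 1/9 − 1/18 = 1/18, meaning 18 days alone.

18 days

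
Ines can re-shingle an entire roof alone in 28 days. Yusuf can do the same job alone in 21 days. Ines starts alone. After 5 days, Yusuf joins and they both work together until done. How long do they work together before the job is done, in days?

In the first 5 days Ines alone does 5/28 of the job, leaving 23/28.
Once everyone is working, combined rate: 1/28 + 1/21 = (3 + 4)/84 = 7/84 = 1/12 per day.
Remaining 23/28 at 1/12 per day takes 69/7 days.

69/7 days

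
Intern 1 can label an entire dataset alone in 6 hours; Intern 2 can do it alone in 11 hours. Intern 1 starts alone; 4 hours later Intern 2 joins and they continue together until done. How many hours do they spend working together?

22/17 hours

In 4 hours Intern 1 does 4/6 = 2/3 of the job, leaving 1/3.
Intern 1 and Intern 2 together work at 17/66 per hour, so finishing takes 1/3 ÷ 17/66 = 22/17 hours.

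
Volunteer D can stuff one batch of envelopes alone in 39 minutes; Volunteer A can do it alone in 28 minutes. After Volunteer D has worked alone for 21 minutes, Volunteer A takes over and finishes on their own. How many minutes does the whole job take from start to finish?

In 21 minutes Volunteer D does 21/39 = 7/13 of the job, leaving 6/13.
Volunteer A works at 1/28 per minute, so finishing takes 6/13 ÷ 1/28 = 168/13 minutes.
Total time = 21 + 168/13 = 441/13 minutes.

441/13 minutes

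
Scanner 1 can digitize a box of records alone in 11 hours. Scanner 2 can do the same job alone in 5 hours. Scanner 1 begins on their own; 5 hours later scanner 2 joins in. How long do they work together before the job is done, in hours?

15/8 hours

In the first 5 hours scanner 1 alone does 5/11 of the job, leaving 6/11.
Once everyone is working, combined rate: 1/11 + 1/5 = (5 + 11)/55 = 16/55 per hour.
Remaining 6/11 at 16/55 per hour takes 15/8 hours.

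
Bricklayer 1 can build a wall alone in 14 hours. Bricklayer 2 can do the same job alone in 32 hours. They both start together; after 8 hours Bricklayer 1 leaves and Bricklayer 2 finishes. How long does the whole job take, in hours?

96/7 hours

In the first 8 hours the combined rate is 23/224, so 23/28 of the job is done, leaving 5/28.
After Bricklayer 1 leaves the rate is 1/32 per hour; the remaining 5/28 takes 40/7 hours.
Total = 8 + 40/7 = 96/7 hours.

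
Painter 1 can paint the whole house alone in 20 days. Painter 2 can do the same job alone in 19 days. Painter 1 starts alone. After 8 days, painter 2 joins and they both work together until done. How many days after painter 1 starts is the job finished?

In the first 8 days painter 1 alone does 8/20 = 2/5 of the job, leaving 3/5.
Once everyone is working, combined rate: 1/20 + 1/19 = (19 + 20)/380 = 39/380 per day.
Remaining 3/5 at 39/380 per day takes 76/13 days.
Total from the start = 8 + 76/13 = 180/13 days.

180/13 days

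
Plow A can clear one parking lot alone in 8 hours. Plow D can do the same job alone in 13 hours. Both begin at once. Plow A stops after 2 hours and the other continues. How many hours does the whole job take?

In the first 2 hours the combined rate is 21/104, so 21/52 of the job is done, leaving 31/52.
After Plow A leaves the rate is 1/13 per hour; the remaining 31/52 takes 31/4 hours.
Total = 2 + 31/4 = 39/4 hours.

39/4 hours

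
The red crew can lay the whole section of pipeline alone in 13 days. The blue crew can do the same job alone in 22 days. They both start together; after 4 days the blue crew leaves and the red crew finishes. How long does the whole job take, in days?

In the first 4 days the combined rate is 35/286, so 70/143 of the job is done, leaving 73/143.
After the blue crew leaves the rate is 1/13 per day; the remaining 73/143 takes 73/11 days.
Total = 4 + 73/11 = 117/11 days.

117/11 days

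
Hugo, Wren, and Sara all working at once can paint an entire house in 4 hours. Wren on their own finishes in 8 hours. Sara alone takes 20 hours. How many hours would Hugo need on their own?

40/3 hours

Combined rate is 1/4 per hour.
Known contribution: 1/8 + 1/20 = (5 + 2)/40 = 7/40 per hour.
So Hugo's rate is 1/4 − 7/40 = 3/40, meaning 40/3 hours alone.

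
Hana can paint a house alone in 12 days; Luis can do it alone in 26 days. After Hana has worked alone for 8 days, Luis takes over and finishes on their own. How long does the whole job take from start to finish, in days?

In 8 days Hana does 8/12 = 2/3 of the job, leaving 1/3.
Luis works at 1/26 per day, so finishing takes 1/3 ÷ 1/26 = 26/3 days.
Total time = 8 + 26/3 = 50/3 days.

50/3 days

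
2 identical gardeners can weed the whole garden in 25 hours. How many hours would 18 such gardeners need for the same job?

25/9 hours

Total work is 2·25 = 50 gardener-hours.
With 18 gardeners: 50/18 = 25/9 hours.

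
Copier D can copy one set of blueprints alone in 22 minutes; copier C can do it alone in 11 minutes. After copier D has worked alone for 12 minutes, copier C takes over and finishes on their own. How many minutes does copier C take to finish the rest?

5 minutes

In 12 minutes copier D does 12/22 = 6/11 of the job, leaving 5/11.
Copier C works at 1/11 per minute, so finishing takes 5/11 ÷ 1/11 = 5 minutes.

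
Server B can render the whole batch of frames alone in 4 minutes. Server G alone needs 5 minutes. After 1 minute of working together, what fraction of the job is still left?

11/20

Combined rate: 1/4 + 1/5 = (5 + 4)/20 = 9/20 per minute.
In 1 minute they complete 1·9/20 = 9/20 of the job.
So 11/20 remains.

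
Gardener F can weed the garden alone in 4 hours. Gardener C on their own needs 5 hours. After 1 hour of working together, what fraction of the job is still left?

11/20

Combined rate: 1/4 + 1/5 = (5 + 4)/20 = 9/20 per hour.
In 1 hour they complete 1·9/20 = 9/20 of the job.
So 11/20 remains.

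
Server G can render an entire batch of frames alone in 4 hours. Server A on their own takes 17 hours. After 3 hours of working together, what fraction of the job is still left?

5/68

Combined rate: 1/4 + 1/17 = (17 + 4)/68 = 21/68 per hour.
In 3 hours they complete 3·21/68 = 63/68 of the job.
So 5/68 remains.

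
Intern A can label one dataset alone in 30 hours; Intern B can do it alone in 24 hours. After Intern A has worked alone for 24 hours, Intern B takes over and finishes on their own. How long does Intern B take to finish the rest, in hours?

In 24 hours Intern A does 24/30 = 4/5 of the job, leaving 1/5.
Intern B works at 1/24 per hour, so finishing takes 1/5 ÷ 1/24 = 24/5 hours.

24/5 hours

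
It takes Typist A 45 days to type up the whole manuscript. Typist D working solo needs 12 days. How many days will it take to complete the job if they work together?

With two workers the combined time is the product over the sum: 45·12/(45+12) = 540/57 = 180/19 days.

180/19 days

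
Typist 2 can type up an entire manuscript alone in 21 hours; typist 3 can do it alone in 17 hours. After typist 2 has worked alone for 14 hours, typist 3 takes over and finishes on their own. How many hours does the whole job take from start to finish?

59/3 hours

In 14 hours typist 2 does 14/21 = 2/3 of the job, leaving 1/3.
Typist 3 works at 1/17 per hour, so finishing takes 1/3 ÷ 1/17 = 17/3 hours.
Total time = 14 + 17/3 = 59/3 hours.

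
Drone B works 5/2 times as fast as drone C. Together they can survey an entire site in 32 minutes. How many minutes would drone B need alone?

Let drone C's rate be r; then drone B's rate is (5/2)r, so together (5/2 + 1)r = (7/2)r = 1/32.
Thus r = 1/112 per minute.
Drone C alone: 112 minutes; drone B alone: 224/5 minutes.

224/5 minutes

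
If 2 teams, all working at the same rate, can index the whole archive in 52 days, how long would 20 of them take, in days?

Total work is 2·52 = 104 team-days.
With 20 teams: 104/20 = 26/5 days.

26/5 days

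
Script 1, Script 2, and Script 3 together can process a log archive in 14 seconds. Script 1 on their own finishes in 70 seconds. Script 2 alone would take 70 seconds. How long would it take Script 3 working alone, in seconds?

70/3 seconds

Combined rate is 1/14 per second.
Known contribution: 1/70 + 1/70 = (1 + 1)/70 = 2/70 = 1/35 per second.
So Script 3's rate is 1/14 − 1/35 = 3/70, meaning 70/3 seconds alone.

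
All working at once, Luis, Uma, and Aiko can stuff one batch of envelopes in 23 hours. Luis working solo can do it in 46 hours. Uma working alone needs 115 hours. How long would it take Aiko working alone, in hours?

Combined rate is 1/23 per hour.
Known contribution: 1/46 + 1/115 = (5 + 2)/230 = 7/230 per hour.
So Aiko's rate is 1/23 − 7/230 = 3/230, meaning 230/3 hours alone.

230/3 hours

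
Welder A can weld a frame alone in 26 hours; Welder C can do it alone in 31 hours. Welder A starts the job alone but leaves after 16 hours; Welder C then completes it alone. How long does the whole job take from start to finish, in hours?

363/13 hours

In 16 hours Welder A does 16/26 = 8/13 of the job, leaving 5/13.
Welder C works at 1/31 per hour, so finishing takes 5/13 ÷ 1/31 = 155/13 hours.
Total time = 16 + 155/13 = 363/13 hours.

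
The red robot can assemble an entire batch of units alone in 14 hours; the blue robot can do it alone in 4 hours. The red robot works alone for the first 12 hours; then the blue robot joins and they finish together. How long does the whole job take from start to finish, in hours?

112/9 hours

In 12 hours the red robot does 12/14 = 6/7 of the job, leaving 1/7.
The red robot and the blue robot together work at 9/28 per hour, so finishing takes 1/7 ÷ 9/28 = 4/9 hours.
Total time = 12 + 4/9 = 112/9 hours.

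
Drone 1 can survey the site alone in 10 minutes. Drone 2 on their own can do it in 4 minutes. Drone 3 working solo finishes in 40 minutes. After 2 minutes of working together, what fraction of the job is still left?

1/4

Combined rate: 1/10 + 1/4 + 1/40 = (4 + 10 + 1)/40 = 15/40 = 3/8 per minute.
In 2 minutes they complete 2·3/8 = 3/4 of the job.
So 1/4 remains.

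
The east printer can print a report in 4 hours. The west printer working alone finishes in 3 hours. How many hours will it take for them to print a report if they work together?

With two workers the combined time is the product over the sum: 4·3/(4+3) = 12/7 hours.

12/7 hours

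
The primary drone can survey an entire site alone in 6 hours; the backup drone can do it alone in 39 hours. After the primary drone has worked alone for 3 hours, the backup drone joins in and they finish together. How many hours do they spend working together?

In 3 hours the primary drone does 3/6 = 1/2 of the job, leaving 1/2.
The primary drone and the backup drone together work at 5/26 per hour, so finishing takes 1/2 ÷ 5/26 = 13/5 hours.

13/5 hours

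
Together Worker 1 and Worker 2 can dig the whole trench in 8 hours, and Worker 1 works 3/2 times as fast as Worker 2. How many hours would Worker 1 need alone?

40/3 hours

Let Worker 2's rate be r; then Worker 1's rate is (3/2)r, so together (3/2 + 1)r = (5/2)r = 1/8.
Thus r = 1/20 per hour.
Worker 2 alone: 20 hours; Worker 1 alone: 40/3 hours.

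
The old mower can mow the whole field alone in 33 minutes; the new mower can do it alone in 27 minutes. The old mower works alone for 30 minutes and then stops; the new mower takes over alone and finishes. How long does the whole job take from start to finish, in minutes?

In 30 minutes the old mower does 30/33 = 10/11 of the job, leaving 1/11.
The new mower works at 1/27 per minute, so finishing takes 1/11 ÷ 1/27 = 27/11 minutes.
Total time = 30 + 27/11 = 357/11 minutes.

357/11 minutes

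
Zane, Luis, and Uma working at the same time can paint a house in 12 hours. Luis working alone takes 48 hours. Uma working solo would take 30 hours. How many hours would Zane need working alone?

Combined rate is 1/12 per hour.
Known contribution: 1/48 + 1/30 = (5 + 8)/240 = 13/240 per hour.
So Zane's rate is 1/12 − 13/240 = 7/240, meaning 240/7 hours alone.

240/7 hours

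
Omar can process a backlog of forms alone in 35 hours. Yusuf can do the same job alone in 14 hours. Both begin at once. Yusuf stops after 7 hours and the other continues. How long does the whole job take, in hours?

In the first 7 hours the combined rate is 1/10, so 7/10 of the job is done, leaving 3/10.
After Yusuf leaves the rate is 1/35 per hour; the remaining 3/10 takes 21/2 hours.
Total = 7 + 21/2 = 35/2 hours.

35/2 hours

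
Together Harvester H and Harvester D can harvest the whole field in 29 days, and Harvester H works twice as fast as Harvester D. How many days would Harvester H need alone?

87/2 days

Let Harvester D's rate be r; then Harvester H's rate is 2r, so together (2 + 1)r = 3r = 1/29.
Thus r = 1/87 per day.
Harvester D alone: 87 days; Harvester H alone: 87/2 days.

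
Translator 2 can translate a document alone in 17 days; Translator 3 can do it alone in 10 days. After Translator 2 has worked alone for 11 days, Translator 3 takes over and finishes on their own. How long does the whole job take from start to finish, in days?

In 11 days Translator 2 does 11/17 of the job, leaving 6/17.
Translator 3 works at 1/10 per day, so finishing takes 6/17 ÷ 1/10 = 60/17 days.
Total time = 11 + 60/17 = 247/17 days.

247/17 days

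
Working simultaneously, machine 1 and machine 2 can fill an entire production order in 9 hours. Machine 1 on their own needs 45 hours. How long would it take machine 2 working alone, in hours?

Combined rate is 1/9 per hour.
Known contribution: 1/45 per hour.
So machine 2's rate is 1/9 − 1/45 = 4/45, meaning 45/4 hours alone.

45/4 hours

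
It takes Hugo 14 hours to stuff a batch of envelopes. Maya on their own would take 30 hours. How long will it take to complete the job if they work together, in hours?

105/11 hours

Combined rate: 1/14 + 1/30 = (15 + 7)/210 = 22/210 = 11/105 per hour.
Time = 1 ÷ (11/105) = 105/11 hours.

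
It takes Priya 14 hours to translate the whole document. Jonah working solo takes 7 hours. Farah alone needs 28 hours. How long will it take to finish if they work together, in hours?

4 hours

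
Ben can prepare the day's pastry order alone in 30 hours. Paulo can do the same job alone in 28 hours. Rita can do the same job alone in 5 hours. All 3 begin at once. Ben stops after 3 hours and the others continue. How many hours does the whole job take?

In the first 3 hours the combined rate is 113/420, so 113/140 of the job is done, leaving 27/140.
After Ben leaves the rate is 33/140 per hour; the remaining 27/140 takes 9/11 hours.
Total = 3 + 9/11 = 42/11 hours.

42/11 hours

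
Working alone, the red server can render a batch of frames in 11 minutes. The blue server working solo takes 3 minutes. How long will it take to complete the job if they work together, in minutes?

Combined rate: 1/11 + 1/3 = (3 + 11)/33 = 14/33 per minute.
Time = 1 ÷ (14/33) = 33/14 minutes.

33/14 minutes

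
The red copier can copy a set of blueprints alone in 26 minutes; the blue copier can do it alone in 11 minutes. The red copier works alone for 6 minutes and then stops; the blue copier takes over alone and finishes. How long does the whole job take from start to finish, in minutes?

In 6 minutes the red copier does 6/26 = 3/13 of the job, leaving 10/13.
The blue copier works at 1/11 per minute, so finishing takes 10/13 ÷ 1/11 = 110/13 minutes.
Total time = 6 + 110/13 = 188/13 minutes.

188/13 minutes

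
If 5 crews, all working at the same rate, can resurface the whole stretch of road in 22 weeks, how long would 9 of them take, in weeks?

Total work is 5·22 = 110 crew-weeks.
With 9 crews: 110/9 weeks.

110/9 weeks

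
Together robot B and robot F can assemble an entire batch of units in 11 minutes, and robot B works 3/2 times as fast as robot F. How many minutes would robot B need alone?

55/3 minutes

Let robot F's rate be r; then robot B's rate is (3/2)r, so together (3/2 + 1)r = (5/2)r = 1/11.
Thus r = 2/55 per minute.
Robot F alone: 55/2 minutes; robot B alone: 55/3 minutes.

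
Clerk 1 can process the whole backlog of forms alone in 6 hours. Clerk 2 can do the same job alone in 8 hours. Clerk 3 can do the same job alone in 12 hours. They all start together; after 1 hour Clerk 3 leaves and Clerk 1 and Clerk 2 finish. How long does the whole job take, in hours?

22/7 hours

In the first 1 hour the combined rate is 3/8, so 3/8 of the job is done, leaving 5/8.
After Clerk 3 leaves the rate is 7/24 per hour; the remaining 5/8 takes 15/7 hours.
Total = 1 + 15/7 = 22/7 hours.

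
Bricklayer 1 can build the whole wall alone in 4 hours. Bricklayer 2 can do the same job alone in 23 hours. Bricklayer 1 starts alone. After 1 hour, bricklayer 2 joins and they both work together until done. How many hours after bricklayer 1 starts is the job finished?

In the first 1 hour bricklayer 1 alone does 1/4 of the job, leaving 3/4.
Once everyone is working, combined rate: 1/4 + 1/23 = (23 + 4)/92 = 27/92 per hour.
Remaining 3/4 at 27/92 per hour takes 23/9 hours.
Total from the start = 1 + 23/9 = 32/9 hours.

32/9 hours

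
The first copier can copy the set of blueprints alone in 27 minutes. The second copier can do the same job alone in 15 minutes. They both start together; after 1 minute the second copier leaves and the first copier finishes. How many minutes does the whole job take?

In the first 1 minute the combined rate is 14/135, so 14/135 of the job is done, leaving 121/135.
After the second copier leaves the rate is 1/27 per minute; the remaining 121/135 takes 121/5 minutes.
Total = 1 + 121/5 = 126/5 minutes.

126/5 minutes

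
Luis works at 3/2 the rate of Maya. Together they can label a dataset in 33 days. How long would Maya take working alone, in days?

Let Maya's rate be r; then Luis's rate is (3/2)r, so together (3/2 + 1)r = (5/2)r = 1/33.
Thus r = 2/165 per day.
Maya alone: 165/2 days; Luis alone: 55 days.

165/2 days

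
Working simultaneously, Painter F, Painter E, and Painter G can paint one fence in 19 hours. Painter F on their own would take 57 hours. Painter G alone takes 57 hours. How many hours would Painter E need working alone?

57 hours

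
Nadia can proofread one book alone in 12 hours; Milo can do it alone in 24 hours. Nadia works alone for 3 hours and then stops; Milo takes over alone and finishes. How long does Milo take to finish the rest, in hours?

18 hours

In 3 hours Nadia does 3/12 = 1/4 of the job, leaving 3/4.
Milo works at 1/24 per hour, so finishing takes 3/4 ÷ 1/24 = 18 hours.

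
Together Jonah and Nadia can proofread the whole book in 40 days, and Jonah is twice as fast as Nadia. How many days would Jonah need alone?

Let Nadia's rate be r; then Jonah's rate is 2r, so together (2 + 1)r = 3r = 1/40.
Thus r = 1/120 per day.
Nadia alone: 120 days; Jonah alone: 60 days.

60 days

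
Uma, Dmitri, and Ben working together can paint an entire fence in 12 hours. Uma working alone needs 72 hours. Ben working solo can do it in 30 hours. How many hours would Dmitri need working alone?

360/13 hours

Combined rate is 1/12 per hour.
Known contribution: 1/72 + 1/30 = (5 + 12)/360 = 17/360 per hour.
So Dmitri's rate is 1/12 − 17/360 = 13/360, meaning 360/13 hours alone.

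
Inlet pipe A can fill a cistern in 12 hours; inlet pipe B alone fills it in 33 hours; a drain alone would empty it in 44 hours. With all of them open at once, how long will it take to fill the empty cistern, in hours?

11 hours

Net rate = 1/12 + 1/33 − 1/44 = (11 + 4 − 3)/132 = 12/132 = 1/11 per hour.
Filling time = 1 ÷ (1/11) = 11 hours.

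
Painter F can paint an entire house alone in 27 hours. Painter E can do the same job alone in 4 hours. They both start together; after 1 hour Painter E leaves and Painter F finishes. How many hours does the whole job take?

In the first 1 hour the combined rate is 31/108, so 31/108 of the job is done, leaving 77/108.
After Painter E leaves the rate is 1/27 per hour; the remaining 77/108 takes 77/4 hours.
Total = 1 + 77/4 = 81/4 hours.

81/4 hours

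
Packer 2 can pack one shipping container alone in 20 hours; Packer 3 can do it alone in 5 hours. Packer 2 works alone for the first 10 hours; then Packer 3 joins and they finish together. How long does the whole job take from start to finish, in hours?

12 hours

In 10 hours Packer 2 does 10/20 = 1/2 of the job, leaving 1/2.
Packer 2 and Packer 3 together work at 1/4 per hour, so finishing takes 1/2 ÷ 1/4 = 2 hours.
Total time = 10 + 2 = 12 hours.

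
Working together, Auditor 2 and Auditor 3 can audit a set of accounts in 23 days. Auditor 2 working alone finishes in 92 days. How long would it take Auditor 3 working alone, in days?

92/3 days

Combined rate is 1/23 per day.
Known contribution: 1/92 per day.
So Auditor 3's rate is 1/23 − 1/92 = 3/92, meaning 92/3 days alone.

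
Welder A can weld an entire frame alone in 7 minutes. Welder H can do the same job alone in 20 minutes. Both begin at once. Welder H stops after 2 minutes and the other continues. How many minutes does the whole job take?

In the first 2 minutes the combined rate is 27/140, so 27/70 of the job is done, leaving 43/70.
After welder H leaves the rate is 1/7 per minute; the remaining 43/70 takes 43/10 minutes.
Total = 2 + 43/10 = 63/10 minutes.

63/10 minutes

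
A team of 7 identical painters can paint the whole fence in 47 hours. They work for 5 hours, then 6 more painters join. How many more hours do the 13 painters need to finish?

294/13 hours

One painter does 1/329 of the job per hour.
After 5 hours with 7 painters, 5/47 is done (42/47 left).
With 13 painters the rate is 13/329, so the rest takes 42/47 ÷ 13/329 = 294/13 hours.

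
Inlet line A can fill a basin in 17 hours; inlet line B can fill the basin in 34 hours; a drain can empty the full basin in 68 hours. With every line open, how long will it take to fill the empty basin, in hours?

68/5 hours

Net rate = 1/17 + 1/34 − 1/68 = (4 + 2 − 1)/68 = 5/68 per hour.
Filling time = 1 ÷ (5/68) = 68/5 hours.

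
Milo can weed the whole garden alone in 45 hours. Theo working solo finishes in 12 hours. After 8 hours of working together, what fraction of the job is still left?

7/45

Combined rate: 1/45 + 1/12 = (4 + 15)/180 = 19/180 per hour.
In 8 hours they complete 8·19/180 = 38/45 of the job.
So 7/45 remains.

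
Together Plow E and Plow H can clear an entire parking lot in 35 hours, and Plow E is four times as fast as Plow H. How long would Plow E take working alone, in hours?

Let Plow H's rate be r; then Plow E's rate is 4r, so together (4 + 1)r = 5r = 1/35.
Thus r = 1/175 per hour.
Plow H alone: 175 hours; Plow E alone: 175/4 hours.

175/4 hours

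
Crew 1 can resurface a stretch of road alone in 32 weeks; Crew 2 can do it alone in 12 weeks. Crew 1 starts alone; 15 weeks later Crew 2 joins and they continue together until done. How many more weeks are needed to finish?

In 15 weeks Crew 1 does 15/32 of the job, leaving 17/32.
Crew 1 and Crew 2 together work at 11/96 per week, so finishing takes 17/32 ÷ 11/96 = 51/11 weeks.

51/11 weeks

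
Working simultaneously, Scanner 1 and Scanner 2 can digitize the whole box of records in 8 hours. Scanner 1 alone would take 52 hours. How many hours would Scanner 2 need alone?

Combined rate is 1/8 per hour.
Known contribution: 1/52 per hour.
So Scanner 2's rate is 1/8 − 1/52 = 11/104, meaning 104/11 hours alone.

104/11 hours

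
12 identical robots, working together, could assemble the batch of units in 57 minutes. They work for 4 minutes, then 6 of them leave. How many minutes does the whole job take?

110 minutes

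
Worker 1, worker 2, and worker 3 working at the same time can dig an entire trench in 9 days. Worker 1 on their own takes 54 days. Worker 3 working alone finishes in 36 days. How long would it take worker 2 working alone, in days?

Combined rate is 1/9 per day.
Known contribution: 1/54 + 1/36 = (2 + 3)/108 = 5/108 per day.
So worker 2's rate is 1/9 − 5/108 = 7/108, meaning 108/7 days alone.

108/7 days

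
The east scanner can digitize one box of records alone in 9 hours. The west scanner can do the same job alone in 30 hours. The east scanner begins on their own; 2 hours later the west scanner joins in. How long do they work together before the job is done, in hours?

70/13 hours

In the first 2 hours the east scanner alone does 2/9 of the job, leaving 7/9.
Once everyone is working, combined rate: 1/9 + 1/30 = (10 + 3)/90 = 13/90 per hour.
Remaining 7/9 at 13/90 per hour takes 70/13 hours.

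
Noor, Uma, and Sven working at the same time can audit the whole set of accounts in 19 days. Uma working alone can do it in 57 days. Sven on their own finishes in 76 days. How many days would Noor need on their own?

Combined rate is 1/19 per day.
Known contribution: 1/57 + 1/76 = (4 + 3)/228 = 7/228 per day.
So Noor's rate is 1/19 − 7/228 = 5/228, meaning 228/5 days alone.

228/5 days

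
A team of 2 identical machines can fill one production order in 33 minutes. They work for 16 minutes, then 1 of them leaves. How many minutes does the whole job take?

One machine does 1/66 of the job per minute.
After 16 minutes with 2 machines, 16/33 is done (17/33 left).
With 1 machine the rate is 1/66, so the rest takes 17/33 ÷ 1/66 = 34 minutes.
Total = 16 + 34 = 50 minutes.

50 minutes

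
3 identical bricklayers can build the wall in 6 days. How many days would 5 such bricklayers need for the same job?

Total work is 3·6 = 18 bricklayer-days.
With 5 bricklayers: 18/5 days.

18/5 days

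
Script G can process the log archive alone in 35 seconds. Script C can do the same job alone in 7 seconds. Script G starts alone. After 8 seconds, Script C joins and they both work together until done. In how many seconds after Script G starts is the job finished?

In the first 8 seconds Script G alone does 8/35 of the job, leaving 27/35.
Once everyone is working, combined rate: 1/35 + 1/7 = (1 + 5)/35 = 6/35 per second.
Remaining 27/35 at 6/35 per second takes 9/2 seconds.
Total from the start = 8 + 9/2 = 25/2 seconds.

25/2 seconds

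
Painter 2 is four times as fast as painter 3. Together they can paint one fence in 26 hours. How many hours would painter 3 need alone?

Let painter 3's rate be r; then painter 2's rate is 4r, so together (4 + 1)r = 5r = 1/26.
Thus r = 1/130 per hour.
Painter 3 alone: 130 hours; painter 2 alone: 65/2 hours.

130 hours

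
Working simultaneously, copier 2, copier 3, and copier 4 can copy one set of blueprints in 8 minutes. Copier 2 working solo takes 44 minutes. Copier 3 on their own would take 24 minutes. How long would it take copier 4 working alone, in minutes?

Combined rate is 1/8 per minute.
Known contribution: 1/44 + 1/24 = (6 + 11)/264 = 17/264 per minute.
So copier 4's rate is 1/8 − 17/264 = 2/33, meaning 33/2 minutes alone.

33/2 minutes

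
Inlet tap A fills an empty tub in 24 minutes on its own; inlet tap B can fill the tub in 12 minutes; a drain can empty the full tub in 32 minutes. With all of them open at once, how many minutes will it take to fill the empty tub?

Net rate = 1/24 + 1/12 − 1/32 = (4 + 8 − 3)/96 = 9/96 = 3/32 per minute.
Filling time = 1 ÷ (3/32) = 32/3 minutes.

32/3 minutes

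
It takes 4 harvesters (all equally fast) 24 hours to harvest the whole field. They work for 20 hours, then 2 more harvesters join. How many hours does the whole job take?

One harvester does 1/96 of the job per hour.
After 20 hours with 4 harvesters, 5/6 is done (1/6 left).
With 6 harvesters the rate is 6/96 = 1/16, so the rest takes 1/6 ÷ 1/16 = 8/3 hours.
Total = 20 + 8/3 = 68/3 hours.

68/3 hours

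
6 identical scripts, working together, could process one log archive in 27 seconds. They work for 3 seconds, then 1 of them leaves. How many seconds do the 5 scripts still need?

144/5 seconds

One script does 1/162 of the job per second.
After 3 seconds with 6 scripts, 1/9 is done (8/9 left).
With 5 scripts the rate is 5/162, so the rest takes 8/9 ÷ 5/162 = 144/5 seconds.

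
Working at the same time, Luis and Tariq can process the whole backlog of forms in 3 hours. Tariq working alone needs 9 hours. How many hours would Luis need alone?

9/2 hours

Combined rate is 1/3 per hour.
Known contribution: 1/9 per hour.
So Luis's rate is 1/3 − 1/9 = 2/9, meaning 9/2 hours alone.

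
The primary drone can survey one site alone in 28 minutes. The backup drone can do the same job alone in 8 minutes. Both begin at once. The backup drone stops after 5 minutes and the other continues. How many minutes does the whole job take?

In the first 5 minutes the combined rate is 9/56, so 45/56 of the job is done, leaving 11/56.
After the backup drone leaves the rate is 1/28 per minute; the remaining 11/56 takes 11/2 minutes.
Total = 5 + 11/2 = 21/2 minutes.

21/2 minutes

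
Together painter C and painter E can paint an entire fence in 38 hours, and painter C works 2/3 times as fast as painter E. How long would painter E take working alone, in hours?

190/3 hours

Let painter E's rate be r; then painter C's rate is (2/3)r, so together (2/3 + 1)r = (5/3)r = 1/38.
Thus r = 3/190 per hour.
Painter E alone: 190/3 hours; painter C alone: 95 hours.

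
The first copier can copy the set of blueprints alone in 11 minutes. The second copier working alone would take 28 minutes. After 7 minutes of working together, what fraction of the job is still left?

Combined rate: 1/11 + 1/28 = (28 + 11)/308 = 39/308 per minute.
In 7 minutes they complete 7·39/308 = 39/44 of the job.
So 5/44 remains.

5/44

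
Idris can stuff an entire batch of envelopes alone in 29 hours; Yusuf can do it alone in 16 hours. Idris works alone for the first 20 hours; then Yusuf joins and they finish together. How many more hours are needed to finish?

16/5 hours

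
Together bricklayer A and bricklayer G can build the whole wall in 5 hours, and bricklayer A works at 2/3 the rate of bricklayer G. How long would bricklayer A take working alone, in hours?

25/2 hours

Let bricklayer G's rate be r; then bricklayer A's rate is (2/3)r, so together (2/3 + 1)r = (5/3)r = 1/5.
Thus r = 3/25 per hour.
Bricklayer G alone: 25/3 hours; bricklayer A alone: 25/2 hours.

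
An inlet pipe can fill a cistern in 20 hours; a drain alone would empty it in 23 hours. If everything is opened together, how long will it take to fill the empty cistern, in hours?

Net rate = 1/20 − 1/23 = (23 − 20)/460 = 3/460 per hour.
Filling time = 1 ÷ (3/460) = 460/3 hours.

460/3 hours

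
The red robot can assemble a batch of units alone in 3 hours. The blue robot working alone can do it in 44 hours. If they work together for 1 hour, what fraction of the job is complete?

Combined rate: 1/3 + 1/44 = (44 + 3)/132 = 47/132 per hour.
In 1 hour they complete 1·47/132 = 47/132 of the job.

47/132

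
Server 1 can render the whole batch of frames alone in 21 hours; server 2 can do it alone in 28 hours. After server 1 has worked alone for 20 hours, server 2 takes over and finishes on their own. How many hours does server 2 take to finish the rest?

In 20 hours server 1 does 20/21 of the job, leaving 1/21.
Server 2 works at 1/28 per hour, so finishing takes 1/21 ÷ 1/28 = 4/3 hours.

4/3 hours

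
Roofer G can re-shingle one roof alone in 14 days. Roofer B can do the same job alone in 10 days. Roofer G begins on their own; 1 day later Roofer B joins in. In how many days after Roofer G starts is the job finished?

In the first 1 day Roofer G alone does 1/14 of the job, leaving 13/14.
Once everyone is working, combined rate: 1/14 + 1/10 = (5 + 7)/70 = 12/70 = 6/35 per day.
Remaining 13/14 at 6/35 per day takes 65/12 days.
Total from the start = 1 + 65/12 = 77/12 days.

77/12 days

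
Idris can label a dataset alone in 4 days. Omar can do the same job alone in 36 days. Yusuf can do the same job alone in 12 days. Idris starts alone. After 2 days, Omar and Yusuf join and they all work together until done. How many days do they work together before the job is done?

18/13 days

In the first 2 days Idris alone does 2/4 = 1/2 of the job, leaving 1/2.
Once everyone is working, combined rate: 1/4 + 1/36 + 1/12 = (9 + 1 + 3)/36 = 13/36 per day.
Remaining 1/2 at 13/36 per day takes 18/13 days.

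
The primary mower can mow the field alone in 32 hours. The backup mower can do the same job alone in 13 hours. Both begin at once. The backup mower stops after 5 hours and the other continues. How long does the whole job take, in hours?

In the first 5 hours the combined rate is 45/416, so 225/416 of the job is done, leaving 191/416.
After the backup mower leaves the rate is 1/32 per hour; the remaining 191/416 takes 191/13 hours.
Total = 5 + 191/13 = 256/13 hours.

256/13 hours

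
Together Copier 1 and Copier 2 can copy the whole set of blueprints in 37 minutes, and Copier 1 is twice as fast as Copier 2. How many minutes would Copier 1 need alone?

111/2 minutes

Let Copier 2's rate be r; then Copier 1's rate is 2r, so together (2 + 1)r = 3r = 1/37.
Thus r = 1/111 per minute.
Copier 2 alone: 111 minutes; Copier 1 alone: 111/2 minutes.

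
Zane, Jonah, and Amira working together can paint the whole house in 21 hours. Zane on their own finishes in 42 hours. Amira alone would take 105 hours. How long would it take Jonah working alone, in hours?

Combined rate is 1/21 per hour.
Known contribution: 1/42 + 1/105 = (5 + 2)/210 = 7/210 = 1/30 per hour.
So Jonah's rate is 1/21 − 1/30 = 1/70, meaning 70 hours alone.

70 hours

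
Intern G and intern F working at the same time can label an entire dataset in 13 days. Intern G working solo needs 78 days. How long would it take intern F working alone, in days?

Combined rate is 1/13 per day.
Known contribution: 1/78 per day.
So intern F's rate is 1/13 − 1/78 = 5/78, meaning 78/5 days alone.

78/5 days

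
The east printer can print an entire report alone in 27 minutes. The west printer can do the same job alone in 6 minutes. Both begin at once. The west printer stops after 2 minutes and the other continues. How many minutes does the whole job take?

18 minutes

In the first 2 minutes the combined rate is 11/54, so 11/27 of the job is done, leaving 16/27.
After the west printer leaves the rate is 1/27 per minute; the remaining 16/27 takes 16 minutes.
Total = 2 + 16 = 18 minutes.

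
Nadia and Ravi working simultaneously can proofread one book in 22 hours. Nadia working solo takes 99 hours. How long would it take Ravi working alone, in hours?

198/7 hours

Combined rate is 1/22 per hour.
Known contribution: 1/99 per hour.
So Ravi's rate is 1/22 − 1/99 = 7/198, meaning 198/7 hours alone.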